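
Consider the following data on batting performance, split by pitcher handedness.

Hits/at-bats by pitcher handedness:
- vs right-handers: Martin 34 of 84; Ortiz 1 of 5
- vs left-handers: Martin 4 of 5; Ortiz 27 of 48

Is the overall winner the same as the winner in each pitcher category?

No

Vs right-handers: Martin 34/84 = 40.5%, Ortiz 1/5 = 20.0% → Martin
Vs left-handers: Martin 4/5 = 80.0%, Ortiz 27/48 = 56.2% → Martin
Overall: Martin 38/89 = 42.7%, Ortiz 28/53 = 52.8% → Ortiz
Martin wins each pitcher group but Ortiz wins overall — the comparison reverses. Martin's at-bats skew toward vs right-handers, which has a lower base rate.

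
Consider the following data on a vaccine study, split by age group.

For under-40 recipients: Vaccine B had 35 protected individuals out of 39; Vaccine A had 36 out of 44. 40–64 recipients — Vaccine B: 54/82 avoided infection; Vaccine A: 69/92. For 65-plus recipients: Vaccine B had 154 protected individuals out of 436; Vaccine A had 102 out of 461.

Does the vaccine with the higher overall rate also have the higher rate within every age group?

No

Under-40: Vaccine B 35/39 = 89.7%, Vaccine A 36/44 = 81.8% → Vaccine B
40–64: Vaccine B 54/82 = 65.9%, Vaccine A 69/92 = 75.0% → Vaccine A
65-plus: Vaccine B 154/436 = 35.3%, Vaccine A 102/461 = 22.1% → Vaccine B
Overall: Vaccine B 243/557 = 43.6%, Vaccine A 207/597 = 34.7% → Vaccine B
Neither sweeps: Vaccine B wins 2 of 3 groups, Vaccine A wins 1. Vaccine B wins overall but not every group — no Simpson reversal.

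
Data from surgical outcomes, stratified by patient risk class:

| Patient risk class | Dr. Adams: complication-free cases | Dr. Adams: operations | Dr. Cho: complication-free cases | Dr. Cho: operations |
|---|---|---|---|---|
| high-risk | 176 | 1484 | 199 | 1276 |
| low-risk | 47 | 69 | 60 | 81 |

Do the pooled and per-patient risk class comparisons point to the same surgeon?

Yes

High-risk: Dr. Adams 176/1484 = 11.9%, Dr. Cho 199/1276 = 15.6% → Dr. Cho
Low-risk: Dr. Adams 47/69 = 68.1%, Dr. Cho 60/81 = 74.1% → Dr. Cho
Overall: Dr. Adams 223/1553 = 14.4%, Dr. Cho 259/1357 = 19.1% → Dr. Cho
Dr. Cho wins overall and in every patient risk group — no reversal.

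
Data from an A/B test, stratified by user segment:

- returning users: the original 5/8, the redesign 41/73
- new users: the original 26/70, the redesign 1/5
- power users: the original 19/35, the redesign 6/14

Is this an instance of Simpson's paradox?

Returning users: the original 5/8 = 62.5%, the redesign 41/73 = 56.2% → the original
New users: the original 26/70 = 37.1%, the redesign 1/5 = 20.0% → the original
Power users: the original 19/35 = 54.3%, the redesign 6/14 = 42.9% → the original
Overall: the original 50/113 = 44.2%, the redesign 48/92 = 52.2% → the redesign
The original wins each user group but the redesign wins overall — the comparison reverses. The original's views skew toward new users, which has a lower base rate.

Yes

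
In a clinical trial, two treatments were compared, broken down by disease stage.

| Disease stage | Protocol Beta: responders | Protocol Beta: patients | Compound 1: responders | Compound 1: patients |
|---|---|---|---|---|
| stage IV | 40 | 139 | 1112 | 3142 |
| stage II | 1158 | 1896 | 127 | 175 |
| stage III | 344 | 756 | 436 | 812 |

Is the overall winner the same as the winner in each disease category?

No

Stage IV: Protocol Beta 40/139 = 28.8%, Compound 1 1112/3142 = 35.4% → Compound 1
Stage II: Protocol Beta 1158/1896 = 61.1%, Compound 1 127/175 = 72.6% → Compound 1
Stage III: Protocol Beta 344/756 = 45.5%, Compound 1 436/812 = 53.7% → Compound 1
Overall: Protocol Beta 1542/2791 = 55.2%, Compound 1 1675/4129 = 40.6% → Protocol Beta
Compound 1 wins each disease group but Protocol Beta wins overall — the comparison reverses. Compound 1's patients skew toward stage IV, which has a lower base rate.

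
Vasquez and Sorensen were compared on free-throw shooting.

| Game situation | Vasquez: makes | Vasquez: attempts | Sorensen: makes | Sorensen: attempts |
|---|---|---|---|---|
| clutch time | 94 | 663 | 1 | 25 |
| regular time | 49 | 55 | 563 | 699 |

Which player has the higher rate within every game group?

Clutch time: Vasquez 94/663 = 14.2%, Sorensen 1/25 = 4.0% → Vasquez
Regular time: Vasquez 49/55 = 89.1%, Sorensen 563/699 = 80.5% → Vasquez
Vasquez has the higher rate in both groups.

Vasquez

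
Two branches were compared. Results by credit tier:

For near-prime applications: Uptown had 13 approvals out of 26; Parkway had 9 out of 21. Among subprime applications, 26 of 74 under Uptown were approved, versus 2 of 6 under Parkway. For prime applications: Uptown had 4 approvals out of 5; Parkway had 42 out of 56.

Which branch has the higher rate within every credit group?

Near-prime: Uptown 13/26 = 50.0%, Parkway 9/21 = 42.9% → Uptown
Subprime: Uptown 26/74 = 35.1%, Parkway 2/6 = 33.3% → Uptown
Prime: Uptown 4/5 = 80.0%, Parkway 42/56 = 75.0% → Uptown
Uptown has the higher rate in all 3 groups.

Uptown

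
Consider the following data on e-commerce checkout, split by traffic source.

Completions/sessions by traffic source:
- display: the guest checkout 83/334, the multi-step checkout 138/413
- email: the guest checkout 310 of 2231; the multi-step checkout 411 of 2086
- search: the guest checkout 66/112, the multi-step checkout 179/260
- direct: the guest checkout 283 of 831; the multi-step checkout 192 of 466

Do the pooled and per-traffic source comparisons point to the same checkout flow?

Display: the guest checkout 83/334 = 24.9%, the multi-step checkout 138/413 = 33.4% → the multi-step checkout
Email: the guest checkout 310/2231 = 13.9%, the multi-step checkout 411/2086 = 19.7% → the multi-step checkout
Search: the guest checkout 66/112 = 58.9%, the multi-step checkout 179/260 = 68.8% → the multi-step checkout
Direct: the guest checkout 283/831 = 34.1%, the multi-step checkout 192/466 = 41.2% → the multi-step checkout
Overall: the guest checkout 742/3508 = 21.2%, the multi-step checkout 920/3225 = 28.5% → the multi-step checkout
The multi-step checkout wins overall and in every traffic group — no reversal.

Yes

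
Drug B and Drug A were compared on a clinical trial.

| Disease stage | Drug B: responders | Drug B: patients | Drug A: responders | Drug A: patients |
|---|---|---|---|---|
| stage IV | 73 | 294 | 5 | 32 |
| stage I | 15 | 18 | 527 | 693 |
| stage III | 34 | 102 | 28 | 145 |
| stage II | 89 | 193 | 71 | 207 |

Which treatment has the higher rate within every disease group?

Stage IV: Drug B 73/294 = 24.8%, Drug A 5/32 = 15.6% → Drug B
Stage I: Drug B 15/18 = 83.3%, Drug A 527/693 = 76.0% → Drug B
Stage III: Drug B 34/102 = 33.3%, Drug A 28/145 = 19.3% → Drug B
Stage II: Drug B 89/193 = 46.1%, Drug A 71/207 = 34.3% → Drug B
Drug B has the higher rate in all 4 groups.

Drug B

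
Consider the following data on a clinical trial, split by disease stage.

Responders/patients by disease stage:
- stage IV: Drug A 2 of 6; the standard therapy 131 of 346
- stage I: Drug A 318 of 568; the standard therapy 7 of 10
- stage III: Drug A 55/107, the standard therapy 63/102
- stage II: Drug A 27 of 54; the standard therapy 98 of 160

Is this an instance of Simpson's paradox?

Stage IV: Drug A 2/6 = 33.3%, the standard therapy 131/346 = 37.9% → the standard therapy
Stage I: Drug A 318/568 = 56.0%, the standard therapy 7/10 = 70.0% → the standard therapy
Stage III: Drug A 55/107 = 51.4%, the standard therapy 63/102 = 61.8% → the standard therapy
Stage II: Drug A 27/54 = 50.0%, the standard therapy 98/160 = 61.2% → the standard therapy
Overall: Drug A 402/735 = 54.7%, the standard therapy 299/618 = 48.4% → Drug A
The standard therapy wins each disease group but Drug A wins overall — the comparison reverses. The standard therapy's patients skew toward stage IV, which has a lower base rate.

Yes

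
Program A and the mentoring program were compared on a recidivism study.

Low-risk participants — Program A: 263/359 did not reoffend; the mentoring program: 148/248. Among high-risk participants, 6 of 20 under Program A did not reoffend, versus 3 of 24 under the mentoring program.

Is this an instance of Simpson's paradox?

No

Low-risk: Program A 263/359 = 73.3%, the mentoring program 148/248 = 59.7% → Program A
High-risk: Program A 6/20 = 30.0%, the mentoring program 3/24 = 12.5% → Program A
Overall: Program A 269/379 = 71.0%, the mentoring program 151/272 = 55.5% → Program A
Program A wins overall and in every risk group — no reversal.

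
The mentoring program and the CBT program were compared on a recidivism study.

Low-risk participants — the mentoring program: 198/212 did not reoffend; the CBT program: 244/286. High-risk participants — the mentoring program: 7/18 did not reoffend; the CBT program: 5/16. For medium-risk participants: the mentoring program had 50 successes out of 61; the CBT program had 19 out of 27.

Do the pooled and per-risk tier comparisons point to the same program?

Low-risk: the mentoring program 198/212 = 93.4%, the CBT program 244/286 = 85.3% → the mentoring program
High-risk: the mentoring program 7/18 = 38.9%, the CBT program 5/16 = 31.2% → the mentoring program
Medium-risk: the mentoring program 50/61 = 82.0%, the CBT program 19/27 = 70.4% → the mentoring program
Overall: the mentoring program 255/291 = 87.6%, the CBT program 268/329 = 81.5% → the mentoring program
The mentoring program wins overall and in every risk group — no reversal.

Yes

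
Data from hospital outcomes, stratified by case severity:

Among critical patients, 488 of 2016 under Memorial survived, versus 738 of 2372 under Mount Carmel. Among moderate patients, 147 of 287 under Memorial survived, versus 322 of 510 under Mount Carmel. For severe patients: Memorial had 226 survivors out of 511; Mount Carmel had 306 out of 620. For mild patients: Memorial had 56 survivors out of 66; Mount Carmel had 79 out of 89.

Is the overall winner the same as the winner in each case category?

Critical: Memorial 488/2016 = 24.2%, Mount Carmel 738/2372 = 31.1% → Mount Carmel
Moderate: Memorial 147/287 = 51.2%, Mount Carmel 322/510 = 63.1% → Mount Carmel
Severe: Memorial 226/511 = 44.2%, Mount Carmel 306/620 = 49.4% → Mount Carmel
Mild: Memorial 56/66 = 84.8%, Mount Carmel 79/89 = 88.8% → Mount Carmel
Overall: Memorial 917/2880 = 31.8%, Mount Carmel 1445/3591 = 40.2% → Mount Carmel
Mount Carmel wins overall and in every case group — no reversal.

Yes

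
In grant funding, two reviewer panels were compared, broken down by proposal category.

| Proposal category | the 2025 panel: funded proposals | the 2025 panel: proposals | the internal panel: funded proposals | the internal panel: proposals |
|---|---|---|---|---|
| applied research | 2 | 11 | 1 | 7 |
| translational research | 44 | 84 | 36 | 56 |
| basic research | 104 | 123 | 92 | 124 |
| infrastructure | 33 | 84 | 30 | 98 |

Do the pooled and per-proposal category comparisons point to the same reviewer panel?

Applied research: the 2025 panel 2/11 = 18.2%, the internal panel 1/7 = 14.3% → the 2025 panel
Translational research: the 2025 panel 44/84 = 52.4%, the internal panel 36/56 = 64.3% → the internal panel
Basic research: the 2025 panel 104/123 = 84.6%, the internal panel 92/124 = 74.2% → the 2025 panel
Infrastructure: the 2025 panel 33/84 = 39.3%, the internal panel 30/98 = 30.6% → the 2025 panel
Overall: the 2025 panel 183/302 = 60.6%, the internal panel 159/285 = 55.8% → the 2025 panel
Neither sweeps: the 2025 panel wins 3 of 4 groups, the internal panel wins 1. The 2025 panel wins overall but not every group — no Simpson reversal.

No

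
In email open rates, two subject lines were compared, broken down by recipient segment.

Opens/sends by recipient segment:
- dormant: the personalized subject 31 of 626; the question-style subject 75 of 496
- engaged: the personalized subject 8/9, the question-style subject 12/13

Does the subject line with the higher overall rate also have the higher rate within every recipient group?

Yes

Dormant: the personalized subject 31/626 = 5.0%, the question-style subject 75/496 = 15.1% → the question-style subject
Engaged: the personalized subject 8/9 = 88.9%, the question-style subject 12/13 = 92.3% → the question-style subject
Overall: the personalized subject 39/635 = 6.1%, the question-style subject 87/509 = 17.1% → the question-style subject
The question-style subject wins overall and in every recipient group — no reversal.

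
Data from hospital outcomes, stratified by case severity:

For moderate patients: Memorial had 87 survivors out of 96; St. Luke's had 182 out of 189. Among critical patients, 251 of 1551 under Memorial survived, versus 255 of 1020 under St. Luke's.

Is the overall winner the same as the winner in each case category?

Yes

Moderate: Memorial 87/96 = 90.6%, St. Luke's 182/189 = 96.3% → St. Luke's
Critical: Memorial 251/1551 = 16.2%, St. Luke's 255/1020 = 25.0% → St. Luke's
Overall: Memorial 338/1647 = 20.5%, St. Luke's 437/1209 = 36.1% → St. Luke's
St. Luke's wins overall and in every case group — no reversal.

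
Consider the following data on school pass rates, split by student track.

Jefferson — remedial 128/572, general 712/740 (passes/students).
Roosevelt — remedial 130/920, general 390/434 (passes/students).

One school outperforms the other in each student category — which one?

Remedial: Jefferson 128/572 = 22.4%, Roosevelt 130/920 = 14.1% → Jefferson
General: Jefferson 712/740 = 96.2%, Roosevelt 390/434 = 89.9% → Jefferson
Jefferson has the higher rate in both groups.

Jefferson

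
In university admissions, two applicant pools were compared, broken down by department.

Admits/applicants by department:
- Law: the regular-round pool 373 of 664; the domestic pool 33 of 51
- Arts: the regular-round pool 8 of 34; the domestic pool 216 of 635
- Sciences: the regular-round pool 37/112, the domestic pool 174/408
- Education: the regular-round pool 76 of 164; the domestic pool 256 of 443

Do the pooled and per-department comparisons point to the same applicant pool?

No

Law: the regular-round pool 373/664 = 56.2%, the domestic pool 33/51 = 64.7% → the domestic pool
Arts: the regular-round pool 8/34 = 23.5%, the domestic pool 216/635 = 34.0% → the domestic pool
Sciences: the regular-round pool 37/112 = 33.0%, the domestic pool 174/408 = 42.6% → the domestic pool
Education: the regular-round pool 76/164 = 46.3%, the domestic pool 256/443 = 57.8% → the domestic pool
Overall: the regular-round pool 494/974 = 50.7%, the domestic pool 679/1537 = 44.2% → the regular-round pool
The domestic pool wins each department group but the regular-round pool wins overall — the comparison reverses. The domestic pool's applicants skew toward Arts, which has a lower base rate.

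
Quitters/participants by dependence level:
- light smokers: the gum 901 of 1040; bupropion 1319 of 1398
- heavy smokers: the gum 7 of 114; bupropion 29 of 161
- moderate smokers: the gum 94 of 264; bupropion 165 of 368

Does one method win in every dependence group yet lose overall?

Light smokers: the gum 901/1040 = 86.6%, bupropion 1319/1398 = 94.3% → bupropion
Heavy smokers: the gum 7/114 = 6.1%, bupropion 29/161 = 18.0% → bupropion
Moderate smokers: the gum 94/264 = 35.6%, bupropion 165/368 = 44.8% → bupropion
Overall: the gum 1002/1418 = 70.7%, bupropion 1513/1927 = 78.5% → bupropion
Bupropion wins overall and in every dependence group — no reversal.

No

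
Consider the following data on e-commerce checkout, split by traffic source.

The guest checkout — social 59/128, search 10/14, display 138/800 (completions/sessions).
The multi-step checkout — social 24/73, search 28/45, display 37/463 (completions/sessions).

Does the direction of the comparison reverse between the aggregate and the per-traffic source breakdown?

No

Social: the guest checkout 59/128 = 46.1%, the multi-step checkout 24/73 = 32.9% → the guest checkout
Search: the guest checkout 10/14 = 71.4%, the multi-step checkout 28/45 = 62.2% → the guest checkout
Display: the guest checkout 138/800 = 17.2%, the multi-step checkout 37/463 = 8.0% → the guest checkout
Overall: the guest checkout 207/942 = 22.0%, the multi-step checkout 89/581 = 15.3% → the guest checkout
The guest checkout wins overall and in every traffic group — no reversal.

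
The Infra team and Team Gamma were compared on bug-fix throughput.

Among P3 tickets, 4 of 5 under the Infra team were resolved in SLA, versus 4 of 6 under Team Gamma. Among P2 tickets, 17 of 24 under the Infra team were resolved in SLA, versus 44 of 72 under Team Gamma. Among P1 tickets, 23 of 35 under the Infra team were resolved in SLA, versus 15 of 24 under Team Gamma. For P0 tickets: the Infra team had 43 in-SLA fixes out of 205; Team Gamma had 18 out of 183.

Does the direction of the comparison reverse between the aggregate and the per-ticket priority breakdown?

P3: the Infra team 4/5 = 80.0%, Team Gamma 4/6 = 66.7% → the Infra team
P2: the Infra team 17/24 = 70.8%, Team Gamma 44/72 = 61.1% → the Infra team
P1: the Infra team 23/35 = 65.7%, Team Gamma 15/24 = 62.5% → the Infra team
P0: the Infra team 43/205 = 21.0%, Team Gamma 18/183 = 9.8% → the Infra team
Overall: the Infra team 87/269 = 32.3%, Team Gamma 81/285 = 28.4% → the Infra team
The Infra team wins overall and in every ticket group — no reversal.

No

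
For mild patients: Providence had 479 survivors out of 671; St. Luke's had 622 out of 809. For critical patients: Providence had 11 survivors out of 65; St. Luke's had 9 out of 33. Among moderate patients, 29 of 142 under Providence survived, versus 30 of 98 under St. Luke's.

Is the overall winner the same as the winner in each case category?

Mild: Providence 479/671 = 71.4%, St. Luke's 622/809 = 76.9% → St. Luke's
Critical: Providence 11/65 = 16.9%, St. Luke's 9/33 = 27.3% → St. Luke's
Moderate: Providence 29/142 = 20.4%, St. Luke's 30/98 = 30.6% → St. Luke's
Overall: Providence 519/878 = 59.1%, St. Luke's 661/940 = 70.3% → St. Luke's
St. Luke's wins overall and in every case group — no reversal.

Yes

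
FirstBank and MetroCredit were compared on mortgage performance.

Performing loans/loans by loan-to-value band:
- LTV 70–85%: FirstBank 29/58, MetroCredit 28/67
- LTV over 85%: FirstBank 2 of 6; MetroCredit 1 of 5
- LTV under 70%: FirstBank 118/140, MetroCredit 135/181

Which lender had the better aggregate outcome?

FirstBank

LTV 70–85%: FirstBank 29/58 = 50.0%, MetroCredit 28/67 = 41.8% → FirstBank
LTV over 85%: FirstBank 2/6 = 33.3%, MetroCredit 1/5 = 20.0% → FirstBank
LTV under 70%: FirstBank 118/140 = 84.3%, MetroCredit 135/181 = 74.6% → FirstBank
Overall: FirstBank 149/204 = 73.0%, MetroCredit 164/253 = 64.8% → FirstBank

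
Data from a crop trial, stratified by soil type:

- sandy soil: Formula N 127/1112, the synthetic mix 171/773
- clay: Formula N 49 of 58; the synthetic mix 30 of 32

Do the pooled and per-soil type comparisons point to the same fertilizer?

Sandy soil: Formula N 127/1112 = 11.4%, the synthetic mix 171/773 = 22.1% → the synthetic mix
Clay: Formula N 49/58 = 84.5%, the synthetic mix 30/32 = 93.8% → the synthetic mix
Overall: Formula N 176/1170 = 15.0%, the synthetic mix 201/805 = 25.0% → the synthetic mix
The synthetic mix wins overall and in every soil group — no reversal.

Yes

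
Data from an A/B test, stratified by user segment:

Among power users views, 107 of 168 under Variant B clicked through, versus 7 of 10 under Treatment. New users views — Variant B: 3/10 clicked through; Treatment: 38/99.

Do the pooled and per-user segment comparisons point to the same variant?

No

Power users: Variant B 107/168 = 63.7%, Treatment 7/10 = 70.0% → Treatment
New users: Variant B 3/10 = 30.0%, Treatment 38/99 = 38.4% → Treatment
Overall: Variant B 110/178 = 61.8%, Treatment 45/109 = 41.3% → Variant B
Treatment wins each user group but Variant B wins overall — the comparison reverses. Treatment's views skew toward new users, which has a lower base rate.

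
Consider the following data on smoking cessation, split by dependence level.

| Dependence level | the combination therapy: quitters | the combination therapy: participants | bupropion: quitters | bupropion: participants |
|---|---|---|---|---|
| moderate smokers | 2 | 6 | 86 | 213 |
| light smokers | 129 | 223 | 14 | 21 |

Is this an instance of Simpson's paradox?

Yes

Moderate smokers: the combination therapy 2/6 = 33.3%, bupropion 86/213 = 40.4% → bupropion
Light smokers: the combination therapy 129/223 = 57.8%, bupropion 14/21 = 66.7% → bupropion
Overall: the combination therapy 131/229 = 57.2%, bupropion 100/234 = 42.7% → the combination therapy
Bupropion wins each dependence group but the combination therapy wins overall — the comparison reverses. Bupropion's participants skew toward moderate smokers, which has a lower base rate.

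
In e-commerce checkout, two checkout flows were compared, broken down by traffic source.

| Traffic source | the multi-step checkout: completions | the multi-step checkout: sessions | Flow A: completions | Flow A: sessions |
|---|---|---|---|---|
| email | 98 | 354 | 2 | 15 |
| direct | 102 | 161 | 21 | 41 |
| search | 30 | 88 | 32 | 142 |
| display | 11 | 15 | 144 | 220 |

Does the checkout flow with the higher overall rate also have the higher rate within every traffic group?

No

Email: the multi-step checkout 98/354 = 27.7%, Flow A 2/15 = 13.3% → the multi-step checkout
Direct: the multi-step checkout 102/161 = 63.4%, Flow A 21/41 = 51.2% → the multi-step checkout
Search: the multi-step checkout 30/88 = 34.1%, Flow A 32/142 = 22.5% → the multi-step checkout
Display: the multi-step checkout 11/15 = 73.3%, Flow A 144/220 = 65.5% → the multi-step checkout
Overall: the multi-step checkout 241/618 = 39.0%, Flow A 199/418 = 47.6% → Flow A
The multi-step checkout wins each traffic group but Flow A wins overall — the comparison reverses. The multi-step checkout's sessions skew toward email, which has a lower base rate.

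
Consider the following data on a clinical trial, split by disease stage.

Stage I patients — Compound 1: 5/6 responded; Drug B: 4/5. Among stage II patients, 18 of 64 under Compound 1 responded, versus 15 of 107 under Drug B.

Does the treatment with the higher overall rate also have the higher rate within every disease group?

Stage I: Compound 1 5/6 = 83.3%, Drug B 4/5 = 80.0% → Compound 1
Stage II: Compound 1 18/64 = 28.1%, Drug B 15/107 = 14.0% → Compound 1
Overall: Compound 1 23/70 = 32.9%, Drug B 19/112 = 17.0% → Compound 1
Compound 1 wins overall and in every disease group — no reversal.

Yes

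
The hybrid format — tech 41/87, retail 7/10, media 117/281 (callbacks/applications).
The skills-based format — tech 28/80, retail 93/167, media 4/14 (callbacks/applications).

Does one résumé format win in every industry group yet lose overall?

Tech: the hybrid format 41/87 = 47.1%, the skills-based format 28/80 = 35.0% → the hybrid format
Retail: the hybrid format 7/10 = 70.0%, the skills-based format 93/167 = 55.7% → the hybrid format
Media: the hybrid format 117/281 = 41.6%, the skills-based format 4/14 = 28.6% → the hybrid format
Overall: the hybrid format 165/378 = 43.7%, the skills-based format 125/261 = 47.9% → the skills-based format
The hybrid format wins each industry group but the skills-based format wins overall — the comparison reverses. The hybrid format's applications skew toward media, which has a lower base rate.

Yes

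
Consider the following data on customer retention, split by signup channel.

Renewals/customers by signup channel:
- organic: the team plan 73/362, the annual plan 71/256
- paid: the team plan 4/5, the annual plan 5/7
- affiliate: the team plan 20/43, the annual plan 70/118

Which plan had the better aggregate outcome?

the annual plan

Organic: the team plan 73/362 = 20.2%, the annual plan 71/256 = 27.7% → the annual plan
Paid: the team plan 4/5 = 80.0%, the annual plan 5/7 = 71.4% → the team plan
Affiliate: the team plan 20/43 = 46.5%, the annual plan 70/118 = 59.3% → the annual plan
Overall: the team plan 97/410 = 23.7%, the annual plan 146/381 = 38.3% → the annual plan
(Neither sweeps every signup group, but the annual plan has the higher pooled rate.)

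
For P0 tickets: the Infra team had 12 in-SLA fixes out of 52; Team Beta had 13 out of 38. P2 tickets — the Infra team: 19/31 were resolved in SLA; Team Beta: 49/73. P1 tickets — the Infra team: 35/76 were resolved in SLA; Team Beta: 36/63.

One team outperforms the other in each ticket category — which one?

Team Beta

P0: the Infra team 12/52 = 23.1%, Team Beta 13/38 = 34.2% → Team Beta
P2: the Infra team 19/31 = 61.3%, Team Beta 49/73 = 67.1% → Team Beta
P1: the Infra team 35/76 = 46.1%, Team Beta 36/63 = 57.1% → Team Beta
Team Beta has the higher rate in all 3 groups.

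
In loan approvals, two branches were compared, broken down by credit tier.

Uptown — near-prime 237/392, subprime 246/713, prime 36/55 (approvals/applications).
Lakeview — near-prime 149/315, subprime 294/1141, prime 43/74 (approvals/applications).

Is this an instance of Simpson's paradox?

Near-prime: Uptown 237/392 = 60.5%, Lakeview 149/315 = 47.3% → Uptown
Subprime: Uptown 246/713 = 34.5%, Lakeview 294/1141 = 25.8% → Uptown
Prime: Uptown 36/55 = 65.5%, Lakeview 43/74 = 58.1% → Uptown
Overall: Uptown 519/1160 = 44.7%, Lakeview 486/1530 = 31.8% → Uptown
Uptown wins overall and in every credit group — no reversal.

No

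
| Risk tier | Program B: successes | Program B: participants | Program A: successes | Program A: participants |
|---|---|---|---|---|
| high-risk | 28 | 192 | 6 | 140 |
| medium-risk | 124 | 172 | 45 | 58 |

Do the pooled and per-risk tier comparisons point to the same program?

High-risk: Program B 28/192 = 14.6%, Program A 6/140 = 4.3% → Program B
Medium-risk: Program B 124/172 = 72.1%, Program A 45/58 = 77.6% → Program A
Overall: Program B 152/364 = 41.8%, Program A 51/198 = 25.8% → Program B
Neither sweeps: Program B wins 1 of 2 groups, Program A wins 1. Program B wins overall but not every group — no Simpson reversal.

No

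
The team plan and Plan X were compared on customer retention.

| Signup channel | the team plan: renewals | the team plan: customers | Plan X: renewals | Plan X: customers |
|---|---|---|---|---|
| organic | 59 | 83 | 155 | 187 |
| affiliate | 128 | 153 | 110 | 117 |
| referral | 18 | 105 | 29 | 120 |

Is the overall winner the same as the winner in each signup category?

Yes

Organic: the team plan 59/83 = 71.1%, Plan X 155/187 = 82.9% → Plan X
Affiliate: the team plan 128/153 = 83.7%, Plan X 110/117 = 94.0% → Plan X
Referral: the team plan 18/105 = 17.1%, Plan X 29/120 = 24.2% → Plan X
Overall: the team plan 205/341 = 60.1%, Plan X 294/424 = 69.3% → Plan X
Plan X wins overall and in every signup group — no reversal.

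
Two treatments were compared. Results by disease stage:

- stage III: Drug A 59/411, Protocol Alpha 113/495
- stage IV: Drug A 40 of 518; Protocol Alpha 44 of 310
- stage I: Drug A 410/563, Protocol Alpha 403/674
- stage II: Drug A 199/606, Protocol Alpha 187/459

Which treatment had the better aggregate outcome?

Protocol Alpha

Stage III: Drug A 59/411 = 14.4%, Protocol Alpha 113/495 = 22.8% → Protocol Alpha
Stage IV: Drug A 40/518 = 7.7%, Protocol Alpha 44/310 = 14.2% → Protocol Alpha
Stage I: Drug A 410/563 = 72.8%, Protocol Alpha 403/674 = 59.8% → Drug A
Stage II: Drug A 199/606 = 32.8%, Protocol Alpha 187/459 = 40.7% → Protocol Alpha
Overall: Drug A 708/2098 = 33.7%, Protocol Alpha 747/1938 = 38.5% → Protocol Alpha
(Neither sweeps every disease group, but Protocol Alpha has the higher pooled rate.)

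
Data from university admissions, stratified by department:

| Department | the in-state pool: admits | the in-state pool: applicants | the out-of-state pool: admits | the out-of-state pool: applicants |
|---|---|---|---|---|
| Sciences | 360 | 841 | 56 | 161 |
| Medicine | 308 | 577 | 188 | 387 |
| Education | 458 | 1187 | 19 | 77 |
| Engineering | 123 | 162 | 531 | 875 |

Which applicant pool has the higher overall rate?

the out-of-state pool

Sciences: the in-state pool 360/841 = 42.8%, the out-of-state pool 56/161 = 34.8% → the in-state pool
Medicine: the in-state pool 308/577 = 53.4%, the out-of-state pool 188/387 = 48.6% → the in-state pool
Education: the in-state pool 458/1187 = 38.6%, the out-of-state pool 19/77 = 24.7% → the in-state pool
Engineering: the in-state pool 123/162 = 75.9%, the out-of-state pool 531/875 = 60.7% → the in-state pool
Overall: the in-state pool 1249/2767 = 45.1%, the out-of-state pool 794/1500 = 52.9% → the out-of-state pool
(The in-state pool wins every department group but the out-of-state pool wins overall — the in-state pool's applicants skew toward the low-rate Education group.)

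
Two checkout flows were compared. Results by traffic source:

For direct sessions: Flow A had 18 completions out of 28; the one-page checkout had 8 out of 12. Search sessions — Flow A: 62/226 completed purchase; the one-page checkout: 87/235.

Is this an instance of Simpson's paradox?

No

Direct: Flow A 18/28 = 64.3%, the one-page checkout 8/12 = 66.7% → the one-page checkout
Search: Flow A 62/226 = 27.4%, the one-page checkout 87/235 = 37.0% → the one-page checkout
Overall: Flow A 80/254 = 31.5%, the one-page checkout 95/247 = 38.5% → the one-page checkout
The one-page checkout wins overall and in every traffic group — no reversal.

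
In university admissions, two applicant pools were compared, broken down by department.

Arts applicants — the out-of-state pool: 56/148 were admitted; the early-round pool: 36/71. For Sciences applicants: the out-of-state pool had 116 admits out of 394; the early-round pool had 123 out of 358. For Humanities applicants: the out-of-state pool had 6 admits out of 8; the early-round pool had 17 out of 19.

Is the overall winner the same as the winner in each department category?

Yes

Arts: the out-of-state pool 56/148 = 37.8%, the early-round pool 36/71 = 50.7% → the early-round pool
Sciences: the out-of-state pool 116/394 = 29.4%, the early-round pool 123/358 = 34.4% → the early-round pool
Humanities: the out-of-state pool 6/8 = 75.0%, the early-round pool 17/19 = 89.5% → the early-round pool
Overall: the out-of-state pool 178/550 = 32.4%, the early-round pool 176/448 = 39.3% → the early-round pool
The early-round pool wins overall and in every department group — no reversal.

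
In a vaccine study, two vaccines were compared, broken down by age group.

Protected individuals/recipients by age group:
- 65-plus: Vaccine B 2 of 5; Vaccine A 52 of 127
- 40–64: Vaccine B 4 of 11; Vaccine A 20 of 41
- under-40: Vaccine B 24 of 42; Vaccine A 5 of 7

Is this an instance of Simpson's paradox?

Yes

65-plus: Vaccine B 2/5 = 40.0%, Vaccine A 52/127 = 40.9% → Vaccine A
40–64: Vaccine B 4/11 = 36.4%, Vaccine A 20/41 = 48.8% → Vaccine A
Under-40: Vaccine B 24/42 = 57.1%, Vaccine A 5/7 = 71.4% → Vaccine A
Overall: Vaccine B 30/58 = 51.7%, Vaccine A 77/175 = 44.0% → Vaccine B
Vaccine A wins each age group but Vaccine B wins overall — the comparison reverses. Vaccine A's recipients skew toward 65-plus, which has a lower base rate.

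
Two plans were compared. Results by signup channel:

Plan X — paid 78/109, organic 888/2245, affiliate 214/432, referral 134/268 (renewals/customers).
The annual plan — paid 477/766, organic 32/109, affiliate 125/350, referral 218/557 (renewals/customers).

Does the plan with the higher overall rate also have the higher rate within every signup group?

Paid: Plan X 78/109 = 71.6%, the annual plan 477/766 = 62.3% → Plan X
Organic: Plan X 888/2245 = 39.6%, the annual plan 32/109 = 29.4% → Plan X
Affiliate: Plan X 214/432 = 49.5%, the annual plan 125/350 = 35.7% → Plan X
Referral: Plan X 134/268 = 50.0%, the annual plan 218/557 = 39.1% → Plan X
Overall: Plan X 1314/3054 = 43.0%, the annual plan 852/1782 = 47.8% → the annual plan
Plan X wins each signup group but the annual plan wins overall — the comparison reverses. Plan X's customers skew toward organic, which has a lower base rate.

No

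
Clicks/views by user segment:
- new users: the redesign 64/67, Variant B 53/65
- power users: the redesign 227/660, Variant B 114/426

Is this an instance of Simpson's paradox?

New users: the redesign 64/67 = 95.5%, Variant B 53/65 = 81.5% → the redesign
Power users: the redesign 227/660 = 34.4%, Variant B 114/426 = 26.8% → the redesign
Overall: the redesign 291/727 = 40.0%, Variant B 167/491 = 34.0% → the redesign
The redesign wins overall and in every user group — no reversal.

No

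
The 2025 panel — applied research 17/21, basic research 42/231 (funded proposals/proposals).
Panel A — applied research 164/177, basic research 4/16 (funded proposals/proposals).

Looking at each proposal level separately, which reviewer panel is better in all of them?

Applied research: the 2025 panel 17/21 = 81.0%, Panel A 164/177 = 92.7% → Panel A
Basic research: the 2025 panel 42/231 = 18.2%, Panel A 4/16 = 25.0% → Panel A
Panel A has the higher rate in both groups.

Panel A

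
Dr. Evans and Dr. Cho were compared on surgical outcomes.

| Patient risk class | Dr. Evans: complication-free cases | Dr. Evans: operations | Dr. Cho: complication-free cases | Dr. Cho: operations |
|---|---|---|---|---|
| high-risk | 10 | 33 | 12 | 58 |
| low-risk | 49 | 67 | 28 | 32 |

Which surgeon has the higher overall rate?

High-risk: Dr. Evans 10/33 = 30.3%, Dr. Cho 12/58 = 20.7% → Dr. Evans
Low-risk: Dr. Evans 49/67 = 73.1%, Dr. Cho 28/32 = 87.5% → Dr. Cho
Overall: Dr. Evans 59/100 = 59.0%, Dr. Cho 40/90 = 44.4% → Dr. Evans
(Neither sweeps every patient risk group, but Dr. Evans has the higher pooled rate.)

Dr. Evans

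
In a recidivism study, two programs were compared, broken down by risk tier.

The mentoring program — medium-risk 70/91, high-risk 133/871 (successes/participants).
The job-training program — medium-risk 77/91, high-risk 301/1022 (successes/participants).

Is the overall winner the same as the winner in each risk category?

Yes

Medium-risk: the mentoring program 70/91 = 76.9%, the job-training program 77/91 = 84.6% → the job-training program
High-risk: the mentoring program 133/871 = 15.3%, the job-training program 301/1022 = 29.5% → the job-training program
Overall: the mentoring program 203/962 = 21.1%, the job-training program 378/1113 = 34.0% → the job-training program
The job-training program wins overall and in every risk group — no reversal.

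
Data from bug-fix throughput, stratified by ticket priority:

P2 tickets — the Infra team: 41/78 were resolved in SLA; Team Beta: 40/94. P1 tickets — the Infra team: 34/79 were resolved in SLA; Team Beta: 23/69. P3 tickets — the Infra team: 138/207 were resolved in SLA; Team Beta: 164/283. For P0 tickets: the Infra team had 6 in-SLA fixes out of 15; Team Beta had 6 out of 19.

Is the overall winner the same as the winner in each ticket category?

Yes

P2: the Infra team 41/78 = 52.6%, Team Beta 40/94 = 42.6% → the Infra team
P1: the Infra team 34/79 = 43.0%, Team Beta 23/69 = 33.3% → the Infra team
P3: the Infra team 138/207 = 66.7%, Team Beta 164/283 = 58.0% → the Infra team
P0: the Infra team 6/15 = 40.0%, Team Beta 6/19 = 31.6% → the Infra team
Overall: the Infra team 219/379 = 57.8%, Team Beta 233/465 = 50.1% → the Infra team
The Infra team wins overall and in every ticket group — no reversal.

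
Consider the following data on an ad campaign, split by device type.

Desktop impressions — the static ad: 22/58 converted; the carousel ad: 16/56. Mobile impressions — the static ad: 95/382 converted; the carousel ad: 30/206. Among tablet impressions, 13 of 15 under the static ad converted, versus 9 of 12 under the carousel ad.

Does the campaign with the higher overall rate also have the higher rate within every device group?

Yes

Desktop: the static ad 22/58 = 37.9%, the carousel ad 16/56 = 28.6% → the static ad
Mobile: the static ad 95/382 = 24.9%, the carousel ad 30/206 = 14.6% → the static ad
Tablet: the static ad 13/15 = 86.7%, the carousel ad 9/12 = 75.0% → the static ad
Overall: the static ad 130/455 = 28.6%, the carousel ad 55/274 = 20.1% → the static ad
The static ad wins overall and in every device group — no reversal.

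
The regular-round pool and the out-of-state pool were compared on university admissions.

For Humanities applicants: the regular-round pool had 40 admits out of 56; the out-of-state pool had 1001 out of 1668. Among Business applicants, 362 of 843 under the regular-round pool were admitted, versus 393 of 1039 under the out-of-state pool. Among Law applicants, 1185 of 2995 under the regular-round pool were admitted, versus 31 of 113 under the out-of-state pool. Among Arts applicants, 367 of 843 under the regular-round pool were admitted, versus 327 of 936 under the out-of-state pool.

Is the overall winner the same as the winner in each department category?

Humanities: the regular-round pool 40/56 = 71.4%, the out-of-state pool 1001/1668 = 60.0% → the regular-round pool
Business: the regular-round pool 362/843 = 42.9%, the out-of-state pool 393/1039 = 37.8% → the regular-round pool
Law: the regular-round pool 1185/2995 = 39.6%, the out-of-state pool 31/113 = 27.4% → the regular-round pool
Arts: the regular-round pool 367/843 = 43.5%, the out-of-state pool 327/936 = 34.9% → the regular-round pool
Overall: the regular-round pool 1954/4737 = 41.2%, the out-of-state pool 1752/3756 = 46.6% → the out-of-state pool
The regular-round pool wins each department group but the out-of-state pool wins overall — the comparison reverses. The regular-round pool's applicants skew toward Law, which has a lower base rate.

No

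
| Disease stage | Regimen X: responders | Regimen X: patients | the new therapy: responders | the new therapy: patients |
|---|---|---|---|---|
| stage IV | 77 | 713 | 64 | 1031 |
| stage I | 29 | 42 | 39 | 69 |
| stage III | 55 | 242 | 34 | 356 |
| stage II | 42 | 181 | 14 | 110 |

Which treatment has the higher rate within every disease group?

Regimen X

Stage IV: Regimen X 77/713 = 10.8%, the new therapy 64/1031 = 6.2% → Regimen X
Stage I: Regimen X 29/42 = 69.0%, the new therapy 39/69 = 56.5% → Regimen X
Stage III: Regimen X 55/242 = 22.7%, the new therapy 34/356 = 9.6% → Regimen X
Stage II: Regimen X 42/181 = 23.2%, the new therapy 14/110 = 12.7% → Regimen X
Regimen X has the higher rate in all 4 groups.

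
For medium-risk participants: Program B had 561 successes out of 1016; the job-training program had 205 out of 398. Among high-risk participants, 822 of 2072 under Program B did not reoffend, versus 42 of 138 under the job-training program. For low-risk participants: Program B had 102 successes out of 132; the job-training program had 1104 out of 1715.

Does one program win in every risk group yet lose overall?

Medium-risk: Program B 561/1016 = 55.2%, the job-training program 205/398 = 51.5% → Program B
High-risk: Program B 822/2072 = 39.7%, the job-training program 42/138 = 30.4% → Program B
Low-risk: Program B 102/132 = 77.3%, the job-training program 1104/1715 = 64.4% → Program B
Overall: Program B 1485/3220 = 46.1%, the job-training program 1351/2251 = 60.0% → the job-training program
Program B wins each risk group but the job-training program wins overall — the comparison reverses. Program B's participants skew toward high-risk, which has a lower base rate.

Yes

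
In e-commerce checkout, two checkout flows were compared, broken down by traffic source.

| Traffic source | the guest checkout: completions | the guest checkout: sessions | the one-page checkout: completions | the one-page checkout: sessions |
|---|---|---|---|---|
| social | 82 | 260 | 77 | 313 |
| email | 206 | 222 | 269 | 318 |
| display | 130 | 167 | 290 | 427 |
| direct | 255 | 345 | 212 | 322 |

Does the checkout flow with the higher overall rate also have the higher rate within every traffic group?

Social: the guest checkout 82/260 = 31.5%, the one-page checkout 77/313 = 24.6% → the guest checkout
Email: the guest checkout 206/222 = 92.8%, the one-page checkout 269/318 = 84.6% → the guest checkout
Display: the guest checkout 130/167 = 77.8%, the one-page checkout 290/427 = 67.9% → the guest checkout
Direct: the guest checkout 255/345 = 73.9%, the one-page checkout 212/322 = 65.8% → the guest checkout
Overall: the guest checkout 673/994 = 67.7%, the one-page checkout 848/1380 = 61.4% → the guest checkout
The guest checkout wins overall and in every traffic group — no reversal.

Yes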